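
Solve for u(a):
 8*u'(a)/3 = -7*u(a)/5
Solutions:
 u(a) = C1*exp(-21*a/40)


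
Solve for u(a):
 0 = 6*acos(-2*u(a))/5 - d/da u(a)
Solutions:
 Integral(1/acos(-2*_y), (_y, u(a))) = C1 + 6*a/5


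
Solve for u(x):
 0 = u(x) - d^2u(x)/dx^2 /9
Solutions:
 u(x) = C1*exp(-3*x) + C2*exp(3*x)


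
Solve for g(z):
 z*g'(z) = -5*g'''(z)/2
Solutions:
 g(z) = C1 + Integral(C2*airyai(-2^(1/3)*5^(2/3)*z/5) + C3*airybi(-2^(1/3)*5^(2/3)*z/5), z)


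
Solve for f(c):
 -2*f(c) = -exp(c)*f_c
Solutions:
 f(c) = C1*exp(-2*exp(-c))


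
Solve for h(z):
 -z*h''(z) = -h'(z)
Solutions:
 h(z) = C1 + C2*z^2


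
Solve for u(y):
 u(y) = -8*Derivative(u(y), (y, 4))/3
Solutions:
 u(y) = (C1*sin(2^(3/4)*3^(1/4)*y/4) + C2*cos(2^(3/4)*3^(1/4)*y/4))*exp(-2^(3/4)*3^(1/4)*y/4) + (C3*sin(2^(3/4)*3^(1/4)*y/4) + C4*cos(2^(3/4)*3^(1/4)*y/4))*exp(2^(3/4)*3^(1/4)*y/4)


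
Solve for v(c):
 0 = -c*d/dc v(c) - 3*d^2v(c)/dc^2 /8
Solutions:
 v(c) = C1 + C2*erf(2*sqrt(3)*c/3)


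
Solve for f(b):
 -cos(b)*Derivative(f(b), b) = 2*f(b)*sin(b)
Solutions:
 f(b) = C1*cos(b)^2


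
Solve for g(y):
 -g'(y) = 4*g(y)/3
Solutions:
 g(y) = C1*exp(-4*y/3)


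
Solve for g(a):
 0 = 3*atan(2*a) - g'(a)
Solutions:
 g(a) = C1 + 3*a*atan(2*a) - 3*log(4*a^2 + 1)/4


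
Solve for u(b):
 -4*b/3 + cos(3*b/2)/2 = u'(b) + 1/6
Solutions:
 u(b) = C1 - 2*b^2/3 - b/6 + sin(3*b/2)/3


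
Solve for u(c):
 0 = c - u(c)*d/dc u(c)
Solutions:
 u(c) = -sqrt(C1 + c^2)
 u(c) = sqrt(C1 + c^2)


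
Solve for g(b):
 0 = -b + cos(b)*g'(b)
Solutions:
 g(b) = C1 + Integral(b/cos(b), b)


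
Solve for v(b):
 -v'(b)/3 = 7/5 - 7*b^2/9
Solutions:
 v(b) = C1 + 7*b^3/9 - 21*b/5


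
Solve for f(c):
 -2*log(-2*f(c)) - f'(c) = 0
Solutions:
 Integral(1/(log(-_y) + log(2)), (_y, f(c)))/2 = C1 - c


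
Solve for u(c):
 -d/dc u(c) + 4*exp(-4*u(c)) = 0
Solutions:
 u(c) = log(-I*(C1 + 16*c)^(1/4))
 u(c) = log(I*(C1 + 16*c)^(1/4))
 u(c) = log(-(C1 + 16*c)^(1/4))
 u(c) = log(C1 + 16*c)/4


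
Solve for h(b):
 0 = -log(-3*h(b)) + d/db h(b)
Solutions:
 -Integral(1/(log(-_y) + log(3)), (_y, h(b))) = C1 - b


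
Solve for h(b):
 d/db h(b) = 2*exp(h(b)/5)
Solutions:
 h(b) = 5*log(-1/(C1 + 2*b)) + 5*log(5)


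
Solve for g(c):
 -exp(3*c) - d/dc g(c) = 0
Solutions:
 g(c) = C1 - exp(3*c)/3


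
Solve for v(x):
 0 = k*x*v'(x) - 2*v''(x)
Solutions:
 v(x) = Piecewise((-sqrt(pi)*C1*erf(x*sqrt(-k)/2)/sqrt(-k) - C2, (k > 0) | (k < 0)), (-C1*x - C2, True))


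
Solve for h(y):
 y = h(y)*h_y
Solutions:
 h(y) = -sqrt(C1 + y^2)
 h(y) = sqrt(C1 + y^2)


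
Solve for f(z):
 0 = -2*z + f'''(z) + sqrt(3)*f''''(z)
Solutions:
 f(z) = C1 + C2*z + C3*z^2 + C4*exp(-sqrt(3)*z/3) + z^4/12 - sqrt(3)*z^3/3


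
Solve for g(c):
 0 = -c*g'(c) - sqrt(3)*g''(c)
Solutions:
 g(c) = C1 + C2*erf(sqrt(2)*3^(3/4)*c/6)


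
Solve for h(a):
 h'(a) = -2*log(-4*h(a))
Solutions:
 Integral(1/(log(-_y) + 2*log(2)), (_y, h(a)))/2 = C1 - a


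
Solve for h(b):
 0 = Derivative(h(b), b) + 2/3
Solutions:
 h(b) = C1 - 2*b/3


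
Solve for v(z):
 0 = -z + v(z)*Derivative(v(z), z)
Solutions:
 v(z) = -sqrt(C1 + z^2)
 v(z) = sqrt(C1 + z^2)


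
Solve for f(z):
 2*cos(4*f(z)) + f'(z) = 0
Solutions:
 f(z) = -asin((C1 + exp(16*z))/(C1 - exp(16*z)))/4 + pi/4
 f(z) = asin((C1 + exp(16*z))/(C1 - exp(16*z)))/4


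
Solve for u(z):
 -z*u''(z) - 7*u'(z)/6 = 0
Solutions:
 u(z) = C1 + C2/z^(1/6)


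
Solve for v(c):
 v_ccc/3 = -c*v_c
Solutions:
 v(c) = C1 + Integral(C2*airyai(-3^(1/3)*c) + C3*airybi(-3^(1/3)*c), c)


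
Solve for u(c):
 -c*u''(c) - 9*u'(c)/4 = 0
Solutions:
 u(c) = C1 + C2/c^(5/4)


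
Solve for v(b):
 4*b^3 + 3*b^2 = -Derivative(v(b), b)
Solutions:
 v(b) = C1 - b^4 - b^3


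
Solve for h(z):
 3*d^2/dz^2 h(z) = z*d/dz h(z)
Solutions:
 h(z) = C1 + C2*erfi(sqrt(6)*z/6)


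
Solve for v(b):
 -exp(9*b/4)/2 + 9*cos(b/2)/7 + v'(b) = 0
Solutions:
 v(b) = C1 + 2*exp(9*b/4)/9 - 18*sin(b/2)/7


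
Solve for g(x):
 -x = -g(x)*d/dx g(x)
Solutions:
 g(x) = -sqrt(C1 + x^2)
 g(x) = sqrt(C1 + x^2)


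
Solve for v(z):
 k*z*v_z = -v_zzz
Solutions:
 v(z) = C1 + Integral(C2*airyai(z*(-k)^(1/3)) + C3*airybi(z*(-k)^(1/3)), z)


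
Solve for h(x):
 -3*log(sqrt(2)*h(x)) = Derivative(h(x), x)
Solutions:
 2*Integral(1/(2*log(_y) + log(2)), (_y, h(x)))/3 = C1 - x


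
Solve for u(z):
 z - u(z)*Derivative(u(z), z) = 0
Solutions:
 u(z) = -sqrt(C1 + z^2)
 u(z) = sqrt(C1 + z^2)


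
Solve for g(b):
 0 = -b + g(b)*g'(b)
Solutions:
 g(b) = -sqrt(C1 + b^2)
 g(b) = sqrt(C1 + b^2)


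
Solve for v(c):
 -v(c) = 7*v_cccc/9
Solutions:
 v(c) = (C1*sin(sqrt(6)*7^(3/4)*c/14) + C2*cos(sqrt(6)*7^(3/4)*c/14))*exp(-sqrt(6)*7^(3/4)*c/14) + (C3*sin(sqrt(6)*7^(3/4)*c/14) + C4*cos(sqrt(6)*7^(3/4)*c/14))*exp(sqrt(6)*7^(3/4)*c/14)


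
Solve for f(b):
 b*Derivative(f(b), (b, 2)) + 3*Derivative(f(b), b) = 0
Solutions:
 f(b) = C1 + C2/b^2


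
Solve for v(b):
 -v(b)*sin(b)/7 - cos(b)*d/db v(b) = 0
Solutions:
 v(b) = C1*cos(b)^(1/7)


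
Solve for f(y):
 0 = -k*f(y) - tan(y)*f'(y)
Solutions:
 f(y) = C1*exp(-k*log(sin(y)))


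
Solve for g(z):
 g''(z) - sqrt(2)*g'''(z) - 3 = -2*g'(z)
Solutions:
 g(z) = C1 + C2*exp(sqrt(2)*z*(1 - sqrt(1 + 8*sqrt(2)))/4) + C3*exp(sqrt(2)*z*(1 + sqrt(1 + 8*sqrt(2)))/4) + 3*z/2


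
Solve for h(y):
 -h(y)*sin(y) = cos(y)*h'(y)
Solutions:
 h(y) = C1*cos(y)


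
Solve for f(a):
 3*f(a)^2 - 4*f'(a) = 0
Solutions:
 f(a) = -4/(C1 + 3*a)


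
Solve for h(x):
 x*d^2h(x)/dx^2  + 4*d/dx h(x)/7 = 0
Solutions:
 h(x) = C1 + C2*x^(3/7)


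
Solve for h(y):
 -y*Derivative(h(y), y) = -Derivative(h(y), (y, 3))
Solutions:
 h(y) = C1 + Integral(C2*airyai(y) + C3*airybi(y), y)


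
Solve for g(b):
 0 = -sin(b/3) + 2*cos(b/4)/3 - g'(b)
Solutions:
 g(b) = C1 + 8*sin(b/4)/3 + 3*cos(b/3)


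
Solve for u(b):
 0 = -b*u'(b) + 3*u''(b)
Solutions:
 u(b) = C1 + C2*erfi(sqrt(6)*b/6)


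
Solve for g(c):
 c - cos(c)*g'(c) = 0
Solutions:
 g(c) = C1 + Integral(c/cos(c), c)


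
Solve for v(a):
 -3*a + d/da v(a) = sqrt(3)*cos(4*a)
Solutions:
 v(a) = C1 + 3*a^2/2 + sqrt(3)*sin(4*a)/4


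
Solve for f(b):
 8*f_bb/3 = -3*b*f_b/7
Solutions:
 f(b) = C1 + C2*erf(3*sqrt(7)*b/28)


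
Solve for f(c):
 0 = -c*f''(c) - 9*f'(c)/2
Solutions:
 f(c) = C1 + C2/c^(7/2)


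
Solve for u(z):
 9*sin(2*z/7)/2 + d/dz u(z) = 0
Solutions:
 u(z) = C1 + 63*cos(2*z/7)/4


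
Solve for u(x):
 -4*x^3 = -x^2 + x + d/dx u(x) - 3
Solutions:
 u(x) = C1 - x^4 + x^3/3 - x^2/2 + 3*x


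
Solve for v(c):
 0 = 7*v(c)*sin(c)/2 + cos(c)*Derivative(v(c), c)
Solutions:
 v(c) = C1*cos(c)^(7/2)


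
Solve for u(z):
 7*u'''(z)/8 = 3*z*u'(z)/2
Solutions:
 u(z) = C1 + Integral(C2*airyai(12^(1/3)*7^(2/3)*z/7) + C3*airybi(12^(1/3)*7^(2/3)*z/7), z)


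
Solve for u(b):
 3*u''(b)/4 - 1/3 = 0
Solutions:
 u(b) = C1 + C2*b + 2*b^2/9


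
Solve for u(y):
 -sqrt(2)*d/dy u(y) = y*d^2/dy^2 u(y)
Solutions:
 u(y) = C1 + C2*y^(1 - sqrt(2))


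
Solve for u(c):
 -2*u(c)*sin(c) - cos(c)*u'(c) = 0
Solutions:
 u(c) = C1*cos(c)^2


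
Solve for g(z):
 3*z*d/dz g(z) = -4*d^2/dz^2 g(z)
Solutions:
 g(z) = C1 + C2*erf(sqrt(6)*z/4)


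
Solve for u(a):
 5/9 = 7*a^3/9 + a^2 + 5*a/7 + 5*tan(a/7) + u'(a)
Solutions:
 u(a) = C1 - 7*a^4/36 - a^3/3 - 5*a^2/14 + 5*a/9 + 35*log(cos(a/7))


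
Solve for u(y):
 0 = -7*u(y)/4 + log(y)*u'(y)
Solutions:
 u(y) = C1*exp(7*li(y)/4)


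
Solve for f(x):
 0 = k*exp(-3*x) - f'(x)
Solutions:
 f(x) = C1 - k*exp(-3*x)/3


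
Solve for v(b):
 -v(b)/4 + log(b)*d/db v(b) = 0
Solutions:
 v(b) = C1*exp(li(b)/4)


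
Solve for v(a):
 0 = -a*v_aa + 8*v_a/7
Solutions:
 v(a) = C1 + C2*a^(15/7)


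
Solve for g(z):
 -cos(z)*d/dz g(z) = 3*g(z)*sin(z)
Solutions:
 g(z) = C1*cos(z)^3


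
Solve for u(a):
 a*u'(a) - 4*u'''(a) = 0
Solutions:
 u(a) = C1 + Integral(C2*airyai(2^(1/3)*a/2) + C3*airybi(2^(1/3)*a/2), a)


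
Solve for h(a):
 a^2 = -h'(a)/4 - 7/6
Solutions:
 h(a) = C1 - 4*a^3/3 - 14*a/3


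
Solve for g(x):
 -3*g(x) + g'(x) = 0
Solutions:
 g(x) = C1*exp(3*x)


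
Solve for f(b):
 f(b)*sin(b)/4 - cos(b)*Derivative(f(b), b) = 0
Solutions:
 f(b) = C1/cos(b)^(1/4)


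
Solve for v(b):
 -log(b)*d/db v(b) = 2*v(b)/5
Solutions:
 v(b) = C1*exp(-2*li(b)/5)


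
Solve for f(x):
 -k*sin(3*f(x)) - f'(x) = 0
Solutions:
 f(x) = -acos((-C1 - exp(6*k*x))/(C1 - exp(6*k*x)))/3 + 2*pi/3
 f(x) = acos((-C1 - exp(6*k*x))/(C1 - exp(6*k*x)))/3


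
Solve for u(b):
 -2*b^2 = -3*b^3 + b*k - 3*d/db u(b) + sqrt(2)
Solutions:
 u(b) = C1 - b^4/4 + 2*b^3/9 + b^2*k/6 + sqrt(2)*b/3


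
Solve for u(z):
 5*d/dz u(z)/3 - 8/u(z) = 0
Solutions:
 u(z) = -sqrt(C1 + 240*z)/5
 u(z) = sqrt(C1 + 240*z)/5


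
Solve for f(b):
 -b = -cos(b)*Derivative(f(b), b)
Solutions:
 f(b) = C1 + Integral(b/cos(b), b)


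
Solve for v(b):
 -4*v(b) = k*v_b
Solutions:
 v(b) = C1*exp(-4*b/k)


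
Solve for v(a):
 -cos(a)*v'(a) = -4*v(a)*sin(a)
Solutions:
 v(a) = C1/cos(a)^4


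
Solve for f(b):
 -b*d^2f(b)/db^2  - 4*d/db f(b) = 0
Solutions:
 f(b) = C1 + C2/b^3


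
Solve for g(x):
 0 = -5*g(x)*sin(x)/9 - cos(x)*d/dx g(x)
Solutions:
 g(x) = C1*cos(x)^(5/9)


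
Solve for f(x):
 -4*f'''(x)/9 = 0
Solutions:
 f(x) = C1 + C2*x + C3*x^2


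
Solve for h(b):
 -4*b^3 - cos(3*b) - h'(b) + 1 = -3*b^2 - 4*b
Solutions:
 h(b) = C1 - b^4 + b^3 + 2*b^2 + b - sin(3*b)/3


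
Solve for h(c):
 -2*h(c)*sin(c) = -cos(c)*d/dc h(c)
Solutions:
 h(c) = C1/cos(c)^2


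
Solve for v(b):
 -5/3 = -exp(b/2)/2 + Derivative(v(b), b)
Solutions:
 v(b) = C1 - 5*b/3 + exp(b/2)


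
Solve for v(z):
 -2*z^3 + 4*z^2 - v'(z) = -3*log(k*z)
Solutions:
 v(z) = C1 - z^4/2 + 4*z^3/3 + 3*z*log(k*z) - 3*z


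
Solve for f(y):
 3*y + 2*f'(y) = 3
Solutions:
 f(y) = C1 - 3*y^2/4 + 3*y/2


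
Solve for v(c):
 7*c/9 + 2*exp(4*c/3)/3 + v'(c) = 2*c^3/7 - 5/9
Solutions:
 v(c) = C1 + c^4/14 - 7*c^2/18 - 5*c/9 - exp(4*c/3)/2


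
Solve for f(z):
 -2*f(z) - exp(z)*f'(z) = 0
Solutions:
 f(z) = C1*exp(2*exp(-z))


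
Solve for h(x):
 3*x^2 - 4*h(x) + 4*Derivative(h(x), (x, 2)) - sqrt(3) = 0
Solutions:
 h(x) = C1*exp(-x) + C2*exp(x) + 3*x^2/4 - sqrt(3)/4 + 3/2


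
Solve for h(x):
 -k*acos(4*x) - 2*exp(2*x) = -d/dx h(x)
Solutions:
 h(x) = C1 + k*(x*acos(4*x) - sqrt(1 - 16*x^2)/4) + exp(2*x)


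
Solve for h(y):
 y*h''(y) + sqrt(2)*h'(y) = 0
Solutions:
 h(y) = C1 + C2*y^(1 - sqrt(2))


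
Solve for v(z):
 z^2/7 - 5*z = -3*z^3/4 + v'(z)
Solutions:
 v(z) = C1 + 3*z^4/16 + z^3/21 - 5*z^2/2


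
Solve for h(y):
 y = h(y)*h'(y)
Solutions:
 h(y) = -sqrt(C1 + y^2)
 h(y) = sqrt(C1 + y^2)


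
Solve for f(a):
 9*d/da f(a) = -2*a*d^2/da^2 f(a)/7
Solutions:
 f(a) = C1 + C2/a^(61/2)


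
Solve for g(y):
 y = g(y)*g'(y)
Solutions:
 g(y) = -sqrt(C1 + y^2)
 g(y) = sqrt(C1 + y^2)


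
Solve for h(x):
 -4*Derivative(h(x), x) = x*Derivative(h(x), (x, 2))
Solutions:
 h(x) = C1 + C2/x^3


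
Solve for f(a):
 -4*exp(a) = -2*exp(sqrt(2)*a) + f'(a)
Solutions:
 f(a) = C1 - 4*exp(a) + sqrt(2)*exp(sqrt(2)*a)


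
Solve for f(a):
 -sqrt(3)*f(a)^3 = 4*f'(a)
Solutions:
 f(a) = -sqrt(2)*sqrt(-1/(C1 - sqrt(3)*a))
 f(a) = sqrt(2)*sqrt(-1/(C1 - sqrt(3)*a))


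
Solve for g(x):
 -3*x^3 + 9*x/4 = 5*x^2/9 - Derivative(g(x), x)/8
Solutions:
 g(x) = C1 + 6*x^4 + 40*x^3/27 - 9*x^2


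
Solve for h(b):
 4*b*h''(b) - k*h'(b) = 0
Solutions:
 h(b) = C1 + b^(re(k)/4 + 1)*(C2*sin(log(b)*Abs(im(k))/4) + C3*cos(log(b)*im(k)/4))


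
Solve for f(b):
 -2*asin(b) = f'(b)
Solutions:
 f(b) = C1 - 2*b*asin(b) - 2*sqrt(1 - b^2)


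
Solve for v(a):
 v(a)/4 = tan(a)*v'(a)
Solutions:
 v(a) = C1*sin(a)^(1/4)


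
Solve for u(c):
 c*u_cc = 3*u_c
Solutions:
 u(c) = C1 + C2*c^4


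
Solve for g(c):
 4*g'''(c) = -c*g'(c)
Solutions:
 g(c) = C1 + Integral(C2*airyai(-2^(1/3)*c/2) + C3*airybi(-2^(1/3)*c/2), c)


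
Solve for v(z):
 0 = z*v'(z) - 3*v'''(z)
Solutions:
 v(z) = C1 + Integral(C2*airyai(3^(2/3)*z/3) + C3*airybi(3^(2/3)*z/3), z)


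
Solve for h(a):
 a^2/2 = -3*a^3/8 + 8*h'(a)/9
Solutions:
 h(a) = C1 + 27*a^4/256 + 3*a^3/16


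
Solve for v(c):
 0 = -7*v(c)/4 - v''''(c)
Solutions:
 v(c) = (C1*sin(7^(1/4)*c/2) + C2*cos(7^(1/4)*c/2))*exp(-7^(1/4)*c/2) + (C3*sin(7^(1/4)*c/2) + C4*cos(7^(1/4)*c/2))*exp(7^(1/4)*c/2)


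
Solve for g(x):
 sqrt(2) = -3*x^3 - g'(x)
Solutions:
 g(x) = C1 - 3*x^4/4 - sqrt(2)*x


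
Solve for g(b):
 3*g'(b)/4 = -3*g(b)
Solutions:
 g(b) = C1*exp(-4*b)


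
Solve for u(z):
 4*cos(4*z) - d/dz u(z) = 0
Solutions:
 u(z) = C1 + sin(4*z)


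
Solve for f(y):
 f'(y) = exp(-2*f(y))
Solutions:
 f(y) = log(-sqrt(C1 + 2*y))
 f(y) = log(C1 + 2*y)/2


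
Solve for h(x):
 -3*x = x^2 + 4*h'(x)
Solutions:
 h(x) = C1 - x^3/12 - 3*x^2/8


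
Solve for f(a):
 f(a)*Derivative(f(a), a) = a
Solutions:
 f(a) = -sqrt(C1 + a^2)
 f(a) = sqrt(C1 + a^2)


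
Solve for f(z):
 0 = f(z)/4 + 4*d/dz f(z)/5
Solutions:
 f(z) = C1*exp(-5*z/16)


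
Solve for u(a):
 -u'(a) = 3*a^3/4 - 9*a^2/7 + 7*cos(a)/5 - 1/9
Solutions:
 u(a) = C1 - 3*a^4/16 + 3*a^3/7 + a/9 - 7*sin(a)/5


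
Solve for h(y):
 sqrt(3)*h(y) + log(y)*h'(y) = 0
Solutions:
 h(y) = C1*exp(-sqrt(3)*li(y))


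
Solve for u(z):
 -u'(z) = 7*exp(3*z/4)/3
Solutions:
 u(z) = C1 - 28*exp(3*z/4)/9


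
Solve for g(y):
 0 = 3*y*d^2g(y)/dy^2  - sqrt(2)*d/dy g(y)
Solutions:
 g(y) = C1 + C2*y^(sqrt(2)/3 + 1)


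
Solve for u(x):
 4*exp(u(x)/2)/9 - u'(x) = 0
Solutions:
 u(x) = 2*log(-1/(C1 + 4*x)) + 2*log(18)


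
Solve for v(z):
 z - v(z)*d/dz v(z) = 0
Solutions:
 v(z) = -sqrt(C1 + z^2)
 v(z) = sqrt(C1 + z^2)


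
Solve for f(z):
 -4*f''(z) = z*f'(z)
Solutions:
 f(z) = C1 + C2*erf(sqrt(2)*z/4)


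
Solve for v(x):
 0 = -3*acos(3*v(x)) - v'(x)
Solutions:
 Integral(1/acos(3*_y), (_y, v(x))) = C1 - 3*x


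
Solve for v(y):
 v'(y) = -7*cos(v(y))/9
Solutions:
 7*y/9 - log(sin(v(y)) - 1)/2 + log(sin(v(y)) + 1)/2 = C1


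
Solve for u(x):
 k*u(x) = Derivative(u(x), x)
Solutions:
 u(x) = C1*exp(k*x)


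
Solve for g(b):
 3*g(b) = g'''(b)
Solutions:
 g(b) = C3*exp(3^(1/3)*b) + (C1*sin(3^(5/6)*b/2) + C2*cos(3^(5/6)*b/2))*exp(-3^(1/3)*b/2)


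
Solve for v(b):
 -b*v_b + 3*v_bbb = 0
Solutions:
 v(b) = C1 + Integral(C2*airyai(3^(2/3)*b/3) + C3*airybi(3^(2/3)*b/3), b)


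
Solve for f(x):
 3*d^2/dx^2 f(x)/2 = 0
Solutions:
 f(x) = C1 + C2*x


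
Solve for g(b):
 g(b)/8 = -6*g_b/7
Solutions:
 g(b) = C1*exp(-7*b/48)


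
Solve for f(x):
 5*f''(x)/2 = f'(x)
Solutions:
 f(x) = C1 + C2*exp(2*x/5)


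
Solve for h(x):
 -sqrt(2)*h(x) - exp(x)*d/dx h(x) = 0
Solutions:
 h(x) = C1*exp(sqrt(2)*exp(-x))


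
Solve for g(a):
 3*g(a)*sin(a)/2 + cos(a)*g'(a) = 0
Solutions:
 g(a) = C1*cos(a)^(3/2)


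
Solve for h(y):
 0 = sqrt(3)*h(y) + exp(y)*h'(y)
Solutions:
 h(y) = C1*exp(sqrt(3)*exp(-y))


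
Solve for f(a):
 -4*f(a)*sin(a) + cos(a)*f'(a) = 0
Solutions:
 f(a) = C1/cos(a)^4


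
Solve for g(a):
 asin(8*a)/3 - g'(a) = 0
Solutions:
 g(a) = C1 + a*asin(8*a)/3 + sqrt(1 - 64*a^2)/24


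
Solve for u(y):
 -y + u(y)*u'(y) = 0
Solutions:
 u(y) = -sqrt(C1 + y^2)
 u(y) = sqrt(C1 + y^2)


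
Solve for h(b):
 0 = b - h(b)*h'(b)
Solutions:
 h(b) = -sqrt(C1 + b^2)
 h(b) = sqrt(C1 + b^2)


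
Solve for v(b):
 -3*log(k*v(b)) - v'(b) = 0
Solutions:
 li(k*v(b))/k = C1 - 3*b


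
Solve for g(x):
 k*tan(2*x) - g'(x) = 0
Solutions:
 g(x) = C1 - k*log(cos(2*x))/2


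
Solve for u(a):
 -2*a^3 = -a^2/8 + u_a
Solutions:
 u(a) = C1 - a^4/2 + a^3/24


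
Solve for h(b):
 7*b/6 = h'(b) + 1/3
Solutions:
 h(b) = C1 + 7*b^2/12 - b/3


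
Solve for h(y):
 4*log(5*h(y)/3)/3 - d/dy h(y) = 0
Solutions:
 3*Integral(1/(-log(_y) - log(5) + log(3)), (_y, h(y)))/4 = C1 - y


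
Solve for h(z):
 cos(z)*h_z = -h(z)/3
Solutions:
 h(z) = C1*(sin(z) - 1)^(1/6)/(sin(z) + 1)^(1/6)


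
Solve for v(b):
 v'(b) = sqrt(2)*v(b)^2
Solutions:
 v(b) = -1/(C1 + sqrt(2)*b)


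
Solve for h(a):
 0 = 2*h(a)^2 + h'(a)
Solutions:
 h(a) = 1/(C1 + 2*a)


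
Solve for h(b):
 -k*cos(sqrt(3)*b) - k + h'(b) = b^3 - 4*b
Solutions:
 h(b) = C1 + b^4/4 - 2*b^2 + b*k + sqrt(3)*k*sin(sqrt(3)*b)/3


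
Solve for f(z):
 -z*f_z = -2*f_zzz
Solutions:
 f(z) = C1 + Integral(C2*airyai(2^(2/3)*z/2) + C3*airybi(2^(2/3)*z/2), z)


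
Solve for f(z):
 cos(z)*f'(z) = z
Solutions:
 f(z) = C1 + Integral(z/cos(z), z)


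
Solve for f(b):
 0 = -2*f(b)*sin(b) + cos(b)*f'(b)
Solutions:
 f(b) = C1/cos(b)^2


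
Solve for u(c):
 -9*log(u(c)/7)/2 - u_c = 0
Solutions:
 -2*Integral(1/(-log(_y) + log(7)), (_y, u(c)))/9 = C1 - c


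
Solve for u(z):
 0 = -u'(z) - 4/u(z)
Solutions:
 u(z) = -sqrt(C1 - 8*z)
 u(z) = sqrt(C1 - 8*z)


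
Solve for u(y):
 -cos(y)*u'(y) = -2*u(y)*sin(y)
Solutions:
 u(y) = C1/cos(y)^2


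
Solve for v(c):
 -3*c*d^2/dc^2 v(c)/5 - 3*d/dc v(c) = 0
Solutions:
 v(c) = C1 + C2/c^4


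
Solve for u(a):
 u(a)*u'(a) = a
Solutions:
 u(a) = -sqrt(C1 + a^2)
 u(a) = sqrt(C1 + a^2)


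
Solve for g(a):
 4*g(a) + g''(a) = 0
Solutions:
 g(a) = C1*sin(2*a) + C2*cos(2*a)


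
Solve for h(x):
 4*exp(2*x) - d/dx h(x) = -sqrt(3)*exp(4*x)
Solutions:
 h(x) = C1 + sqrt(3)*exp(4*x)/4 + 2*exp(2*x)


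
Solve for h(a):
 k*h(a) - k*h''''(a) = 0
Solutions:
 h(a) = C1*exp(-a) + C2*exp(a) + C3*sin(a) + C4*cos(a)


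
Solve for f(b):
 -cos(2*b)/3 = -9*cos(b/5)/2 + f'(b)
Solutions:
 f(b) = C1 + 45*sin(b/5)/2 - sin(2*b)/6


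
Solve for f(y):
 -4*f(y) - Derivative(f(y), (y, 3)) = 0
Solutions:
 f(y) = C3*exp(-2^(2/3)*y) + (C1*sin(2^(2/3)*sqrt(3)*y/2) + C2*cos(2^(2/3)*sqrt(3)*y/2))*exp(2^(2/3)*y/2)


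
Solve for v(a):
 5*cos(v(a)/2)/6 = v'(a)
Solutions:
 -5*a/6 - log(sin(v(a)/2) - 1) + log(sin(v(a)/2) + 1) = C1


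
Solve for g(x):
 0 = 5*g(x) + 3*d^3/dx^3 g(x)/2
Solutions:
 g(x) = C3*exp(-10^(1/3)*3^(2/3)*x/3) + (C1*sin(10^(1/3)*3^(1/6)*x/2) + C2*cos(10^(1/3)*3^(1/6)*x/2))*exp(10^(1/3)*3^(2/3)*x/6)


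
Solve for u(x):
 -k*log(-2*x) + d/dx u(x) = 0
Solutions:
 u(x) = C1 + k*x*log(-x) + k*x*(-1 + log(2))


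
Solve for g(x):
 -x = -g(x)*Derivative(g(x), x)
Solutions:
 g(x) = -sqrt(C1 + x^2)
 g(x) = sqrt(C1 + x^2)


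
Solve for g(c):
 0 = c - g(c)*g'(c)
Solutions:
 g(c) = -sqrt(C1 + c^2)
 g(c) = sqrt(C1 + c^2)


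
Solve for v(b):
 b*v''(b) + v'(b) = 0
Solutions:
 v(b) = C1 + C2*log(b)


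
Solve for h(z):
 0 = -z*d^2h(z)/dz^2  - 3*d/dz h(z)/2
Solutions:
 h(z) = C1 + C2/sqrt(z)


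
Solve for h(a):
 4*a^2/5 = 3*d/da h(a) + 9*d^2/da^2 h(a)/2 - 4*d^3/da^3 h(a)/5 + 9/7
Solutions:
 h(a) = C1 + C2*exp(a*(45 - sqrt(2985))/16) + C3*exp(a*(45 + sqrt(2985))/16) + 4*a^3/45 - 2*a^2/5 + 1439*a/1575


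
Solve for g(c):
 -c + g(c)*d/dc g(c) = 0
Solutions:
 g(c) = -sqrt(C1 + c^2)
 g(c) = sqrt(C1 + c^2)


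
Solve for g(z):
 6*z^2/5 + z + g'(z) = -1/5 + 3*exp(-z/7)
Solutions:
 g(z) = C1 - 2*z^3/5 - z^2/2 - z/5 - 21*exp(-z/7)


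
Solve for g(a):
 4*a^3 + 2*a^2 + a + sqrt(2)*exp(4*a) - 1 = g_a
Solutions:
 g(a) = C1 + a^4 + 2*a^3/3 + a^2/2 - a + sqrt(2)*exp(4*a)/4


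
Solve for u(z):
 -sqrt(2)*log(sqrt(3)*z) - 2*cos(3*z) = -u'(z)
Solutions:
 u(z) = C1 + sqrt(2)*z*(log(z) - 1) + sqrt(2)*z*log(3)/2 + 2*sin(3*z)/3


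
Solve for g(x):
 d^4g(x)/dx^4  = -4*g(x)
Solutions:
 g(x) = (C1*sin(x) + C2*cos(x))*exp(-x) + (C3*sin(x) + C4*cos(x))*exp(x)


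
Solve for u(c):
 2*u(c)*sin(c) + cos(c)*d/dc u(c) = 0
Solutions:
 u(c) = C1*cos(c)^2


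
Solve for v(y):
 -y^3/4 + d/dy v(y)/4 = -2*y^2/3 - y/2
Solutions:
 v(y) = C1 + y^4/4 - 8*y^3/9 - y^2


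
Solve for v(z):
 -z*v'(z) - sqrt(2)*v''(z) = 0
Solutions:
 v(z) = C1 + C2*erf(2^(1/4)*z/2)


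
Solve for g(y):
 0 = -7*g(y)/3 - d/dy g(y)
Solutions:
 g(y) = C1*exp(-7*y/3)


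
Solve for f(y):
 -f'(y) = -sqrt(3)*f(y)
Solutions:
 f(y) = C1*exp(sqrt(3)*y)


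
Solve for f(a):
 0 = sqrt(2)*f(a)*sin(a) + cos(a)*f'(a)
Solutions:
 f(a) = C1*cos(a)^(sqrt(2))


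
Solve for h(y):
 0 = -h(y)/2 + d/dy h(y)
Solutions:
 h(y) = C1*exp(y/2)


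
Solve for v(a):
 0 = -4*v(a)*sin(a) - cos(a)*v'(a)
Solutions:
 v(a) = C1*cos(a)^4


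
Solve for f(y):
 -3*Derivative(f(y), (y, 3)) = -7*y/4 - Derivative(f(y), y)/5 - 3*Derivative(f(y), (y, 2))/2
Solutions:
 f(y) = C1 + C2*exp(y*(15 - sqrt(465))/60) + C3*exp(y*(15 + sqrt(465))/60) - 35*y^2/8 + 525*y/8


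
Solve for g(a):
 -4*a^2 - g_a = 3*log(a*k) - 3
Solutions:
 g(a) = C1 - 4*a^3/3 - 3*a*log(a*k) + 6*a


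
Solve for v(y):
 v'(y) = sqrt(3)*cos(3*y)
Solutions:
 v(y) = C1 + sqrt(3)*sin(3*y)/3


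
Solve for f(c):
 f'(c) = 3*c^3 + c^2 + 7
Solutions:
 f(c) = C1 + 3*c^4/4 + c^3/3 + 7*c


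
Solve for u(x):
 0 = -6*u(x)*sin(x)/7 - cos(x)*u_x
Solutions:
 u(x) = C1*cos(x)^(6/7)


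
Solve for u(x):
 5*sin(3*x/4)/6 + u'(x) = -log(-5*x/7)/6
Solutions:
 u(x) = C1 - x*log(-x)/6 - x*log(5)/6 + x/6 + x*log(7)/6 + 10*cos(3*x/4)/9


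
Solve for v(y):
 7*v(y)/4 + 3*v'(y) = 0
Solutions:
 v(y) = C1*exp(-7*y/12)


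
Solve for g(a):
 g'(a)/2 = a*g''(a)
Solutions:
 g(a) = C1 + C2*a^(3/2)


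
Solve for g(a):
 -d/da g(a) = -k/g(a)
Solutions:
 g(a) = -sqrt(C1 + 2*a*k)
 g(a) = sqrt(C1 + 2*a*k)


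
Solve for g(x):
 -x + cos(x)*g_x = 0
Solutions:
 g(x) = C1 + Integral(x/cos(x), x)


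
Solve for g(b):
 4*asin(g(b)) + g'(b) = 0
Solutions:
 Integral(1/asin(_y), (_y, g(b))) = C1 - 4*b


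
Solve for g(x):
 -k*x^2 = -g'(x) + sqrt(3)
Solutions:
 g(x) = C1 + k*x^3/3 + sqrt(3)*x


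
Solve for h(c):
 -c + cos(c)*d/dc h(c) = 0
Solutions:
 h(c) = C1 + Integral(c/cos(c), c)


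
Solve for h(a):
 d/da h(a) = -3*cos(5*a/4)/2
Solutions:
 h(a) = C1 - 6*sin(5*a/4)/5


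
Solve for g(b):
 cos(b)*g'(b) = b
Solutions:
 g(b) = C1 + Integral(b/cos(b), b)


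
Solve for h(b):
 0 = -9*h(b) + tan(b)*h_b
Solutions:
 h(b) = C1*sin(b)^9


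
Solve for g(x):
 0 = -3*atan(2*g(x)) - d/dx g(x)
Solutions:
 Integral(1/atan(2*_y), (_y, g(x))) = C1 - 3*x


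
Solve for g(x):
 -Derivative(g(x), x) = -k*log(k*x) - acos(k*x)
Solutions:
 g(x) = C1 + k*x*(log(k*x) - 1) + Piecewise((x*acos(k*x) - sqrt(-k^2*x^2 + 1)/k, Ne(k, 0)), (pi*x/2, True))


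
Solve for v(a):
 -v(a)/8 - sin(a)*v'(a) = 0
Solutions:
 v(a) = C1*(cos(a) + 1)^(1/16)/(cos(a) - 1)^(1/16)


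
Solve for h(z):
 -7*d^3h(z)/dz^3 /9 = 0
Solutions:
 h(z) = C1 + C2*z + C3*z^2


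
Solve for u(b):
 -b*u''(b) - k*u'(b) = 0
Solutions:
 u(b) = C1 + b^(1 - re(k))*(C2*sin(log(b)*Abs(im(k))) + C3*cos(log(b)*im(k)))


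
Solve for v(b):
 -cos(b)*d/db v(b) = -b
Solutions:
 v(b) = C1 + Integral(b/cos(b), b)


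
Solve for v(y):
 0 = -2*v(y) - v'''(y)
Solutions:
 v(y) = C3*exp(-2^(1/3)*y) + (C1*sin(2^(1/3)*sqrt(3)*y/2) + C2*cos(2^(1/3)*sqrt(3)*y/2))*exp(2^(1/3)*y/2)


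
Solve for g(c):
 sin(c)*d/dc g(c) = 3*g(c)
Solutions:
 g(c) = C1*(cos(c) - 1)^(3/2)/(cos(c) + 1)^(3/2)


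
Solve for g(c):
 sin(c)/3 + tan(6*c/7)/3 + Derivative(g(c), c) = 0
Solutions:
 g(c) = C1 + 7*log(cos(6*c/7))/18 + cos(c)/3


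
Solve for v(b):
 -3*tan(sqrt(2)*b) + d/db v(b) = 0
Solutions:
 v(b) = C1 - 3*sqrt(2)*log(cos(sqrt(2)*b))/2


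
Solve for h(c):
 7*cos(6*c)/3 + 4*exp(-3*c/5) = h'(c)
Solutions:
 h(c) = C1 + 7*sin(6*c)/18 - 20*exp(-3*c/5)/3


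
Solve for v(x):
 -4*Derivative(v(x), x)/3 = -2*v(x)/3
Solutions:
 v(x) = C1*exp(x/2)


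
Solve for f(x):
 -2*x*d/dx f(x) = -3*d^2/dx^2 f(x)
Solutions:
 f(x) = C1 + C2*erfi(sqrt(3)*x/3)


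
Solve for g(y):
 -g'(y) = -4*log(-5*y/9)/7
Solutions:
 g(y) = C1 + 4*y*log(-y)/7 + 4*y*(-2*log(3) - 1 + log(5))/7


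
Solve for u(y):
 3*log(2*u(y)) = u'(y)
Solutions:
 -Integral(1/(log(_y) + log(2)), (_y, u(y)))/3 = C1 - y


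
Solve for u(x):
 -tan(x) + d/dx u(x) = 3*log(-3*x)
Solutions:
 u(x) = C1 + 3*x*log(-x) - 3*x + 3*x*log(3) - log(cos(x))


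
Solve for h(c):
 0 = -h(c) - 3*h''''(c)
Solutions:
 h(c) = (C1*sin(sqrt(2)*3^(3/4)*c/6) + C2*cos(sqrt(2)*3^(3/4)*c/6))*exp(-sqrt(2)*3^(3/4)*c/6) + (C3*sin(sqrt(2)*3^(3/4)*c/6) + C4*cos(sqrt(2)*3^(3/4)*c/6))*exp(sqrt(2)*3^(3/4)*c/6)


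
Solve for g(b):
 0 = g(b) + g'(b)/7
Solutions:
 g(b) = C1*exp(-7*b)


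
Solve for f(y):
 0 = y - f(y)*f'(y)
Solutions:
 f(y) = -sqrt(C1 + y^2)
 f(y) = sqrt(C1 + y^2)


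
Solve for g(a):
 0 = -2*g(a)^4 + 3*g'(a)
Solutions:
 g(a) = (-1/(C1 + 2*a))^(1/3)
 g(a) = (-1/(C1 + 2*a))^(1/3)*(-1 - sqrt(3)*I)/2
 g(a) = (-1/(C1 + 2*a))^(1/3)*(-1 + sqrt(3)*I)/2


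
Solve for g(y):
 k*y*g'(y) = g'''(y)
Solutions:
 g(y) = C1 + Integral(C2*airyai(k^(1/3)*y) + C3*airybi(k^(1/3)*y), y)


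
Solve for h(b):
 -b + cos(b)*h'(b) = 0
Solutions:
 h(b) = C1 + Integral(b/cos(b), b)


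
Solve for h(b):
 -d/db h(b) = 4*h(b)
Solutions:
 h(b) = C1*exp(-4*b)


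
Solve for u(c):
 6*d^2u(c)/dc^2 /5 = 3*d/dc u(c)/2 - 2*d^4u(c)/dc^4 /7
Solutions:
 u(c) = C1 + C2*exp(35^(1/3)*c*(-(75 + 11*sqrt(65))^(1/3) + 4*35^(1/3)/(75 + 11*sqrt(65))^(1/3))/20)*sin(sqrt(3)*35^(1/3)*c*(4*35^(1/3)/(75 + 11*sqrt(65))^(1/3) + (75 + 11*sqrt(65))^(1/3))/20) + C3*exp(35^(1/3)*c*(-(75 + 11*sqrt(65))^(1/3) + 4*35^(1/3)/(75 + 11*sqrt(65))^(1/3))/20)*cos(sqrt(3)*35^(1/3)*c*(4*35^(1/3)/(75 + 11*sqrt(65))^(1/3) + (75 + 11*sqrt(65))^(1/3))/20) + C4*exp(-35^(1/3)*c*(-(75 + 11*sqrt(65))^(1/3) + 4*35^(1/3)/(75 + 11*sqrt(65))^(1/3))/10)


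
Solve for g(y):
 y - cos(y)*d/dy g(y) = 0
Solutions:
 g(y) = C1 + Integral(y/cos(y), y)


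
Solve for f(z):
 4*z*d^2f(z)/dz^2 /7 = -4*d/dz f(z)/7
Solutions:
 f(z) = C1 + C2*log(z)


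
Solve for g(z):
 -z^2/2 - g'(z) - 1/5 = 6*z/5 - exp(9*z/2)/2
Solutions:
 g(z) = C1 - z^3/6 - 3*z^2/5 - z/5 + exp(9*z/2)/9


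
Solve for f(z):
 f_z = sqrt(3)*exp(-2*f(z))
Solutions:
 f(z) = log(-sqrt(C1 + 2*sqrt(3)*z))
 f(z) = log(C1 + 2*sqrt(3)*z)/2


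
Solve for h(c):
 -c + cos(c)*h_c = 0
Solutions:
 h(c) = C1 + Integral(c/cos(c), c)


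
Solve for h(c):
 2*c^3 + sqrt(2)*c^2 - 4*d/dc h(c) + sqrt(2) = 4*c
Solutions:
 h(c) = C1 + c^4/8 + sqrt(2)*c^3/12 - c^2/2 + sqrt(2)*c/4


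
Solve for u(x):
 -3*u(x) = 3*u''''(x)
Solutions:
 u(x) = (C1*sin(sqrt(2)*x/2) + C2*cos(sqrt(2)*x/2))*exp(-sqrt(2)*x/2) + (C3*sin(sqrt(2)*x/2) + C4*cos(sqrt(2)*x/2))*exp(sqrt(2)*x/2)


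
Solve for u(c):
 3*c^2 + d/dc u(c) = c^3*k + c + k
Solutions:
 u(c) = C1 + c^4*k/4 - c^3 + c^2/2 + c*k


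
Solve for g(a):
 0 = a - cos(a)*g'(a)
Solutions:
 g(a) = C1 + Integral(a/cos(a), a)


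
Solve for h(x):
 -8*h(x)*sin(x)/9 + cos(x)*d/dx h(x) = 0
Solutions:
 h(x) = C1/cos(x)^(8/9)


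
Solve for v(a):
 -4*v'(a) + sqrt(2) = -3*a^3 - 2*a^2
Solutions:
 v(a) = C1 + 3*a^4/16 + a^3/6 + sqrt(2)*a/4


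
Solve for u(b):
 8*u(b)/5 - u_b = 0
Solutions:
 u(b) = C1*exp(8*b/5)


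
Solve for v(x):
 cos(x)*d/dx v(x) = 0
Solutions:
 v(x) = C1


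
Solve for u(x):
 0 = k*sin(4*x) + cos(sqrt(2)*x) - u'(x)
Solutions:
 u(x) = C1 - k*cos(4*x)/4 + sqrt(2)*sin(sqrt(2)*x)/2


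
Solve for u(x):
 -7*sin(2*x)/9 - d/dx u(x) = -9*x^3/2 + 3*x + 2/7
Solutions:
 u(x) = C1 + 9*x^4/8 - 3*x^2/2 - 2*x/7 + 7*cos(2*x)/18


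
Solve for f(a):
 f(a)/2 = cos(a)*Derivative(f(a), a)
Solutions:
 f(a) = C1*(sin(a) + 1)^(1/4)/(sin(a) - 1)^(1/4)


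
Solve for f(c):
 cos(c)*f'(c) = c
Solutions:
 f(c) = C1 + Integral(c/cos(c), c)


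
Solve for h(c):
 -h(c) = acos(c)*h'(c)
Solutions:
 h(c) = C1*exp(-Integral(1/acos(c), c))


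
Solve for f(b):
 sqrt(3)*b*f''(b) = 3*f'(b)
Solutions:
 f(b) = C1 + C2*b^(1 + sqrt(3))


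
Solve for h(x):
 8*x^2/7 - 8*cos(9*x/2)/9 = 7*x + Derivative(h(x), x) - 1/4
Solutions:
 h(x) = C1 + 8*x^3/21 - 7*x^2/2 + x/4 - 16*sin(9*x/2)/81


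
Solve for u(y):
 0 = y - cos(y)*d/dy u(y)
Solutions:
 u(y) = C1 + Integral(y/cos(y), y)


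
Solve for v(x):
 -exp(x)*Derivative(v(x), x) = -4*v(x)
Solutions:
 v(x) = C1*exp(-4*exp(-x))


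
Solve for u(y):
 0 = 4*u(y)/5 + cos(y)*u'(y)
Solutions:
 u(y) = C1*(sin(y) - 1)^(2/5)/(sin(y) + 1)^(2/5)


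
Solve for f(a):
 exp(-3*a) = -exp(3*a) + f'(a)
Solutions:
 f(a) = C1 + 2*sinh(3*a)/3


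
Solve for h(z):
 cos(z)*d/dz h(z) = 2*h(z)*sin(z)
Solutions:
 h(z) = C1/cos(z)^2


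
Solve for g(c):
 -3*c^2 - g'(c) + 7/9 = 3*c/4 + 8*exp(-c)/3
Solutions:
 g(c) = C1 - c^3 - 3*c^2/8 + 7*c/9 + 8*exp(-c)/3


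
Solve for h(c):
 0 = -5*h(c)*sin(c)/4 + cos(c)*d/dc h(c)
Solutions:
 h(c) = C1/cos(c)^(5/4)


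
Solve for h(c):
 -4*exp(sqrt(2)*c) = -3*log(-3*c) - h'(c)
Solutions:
 h(c) = C1 - 3*c*log(-c) + 3*c*(1 - log(3)) + 2*sqrt(2)*exp(sqrt(2)*c)


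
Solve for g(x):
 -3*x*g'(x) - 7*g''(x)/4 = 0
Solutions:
 g(x) = C1 + C2*erf(sqrt(42)*x/7)


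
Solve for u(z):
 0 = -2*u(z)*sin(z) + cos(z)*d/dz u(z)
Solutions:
 u(z) = C1/cos(z)^2


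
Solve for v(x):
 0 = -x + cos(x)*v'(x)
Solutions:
 v(x) = C1 + Integral(x/cos(x), x)


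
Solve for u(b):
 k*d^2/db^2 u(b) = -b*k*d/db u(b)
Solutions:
 u(b) = C1 + C2*erf(sqrt(2)*b/2)


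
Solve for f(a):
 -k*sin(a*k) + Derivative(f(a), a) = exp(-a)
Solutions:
 f(a) = C1 - cos(a*k) - exp(-a)


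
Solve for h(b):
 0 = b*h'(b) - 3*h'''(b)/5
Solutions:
 h(b) = C1 + Integral(C2*airyai(3^(2/3)*5^(1/3)*b/3) + C3*airybi(3^(2/3)*5^(1/3)*b/3), b)


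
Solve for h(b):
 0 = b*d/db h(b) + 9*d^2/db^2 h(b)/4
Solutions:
 h(b) = C1 + C2*erf(sqrt(2)*b/3)


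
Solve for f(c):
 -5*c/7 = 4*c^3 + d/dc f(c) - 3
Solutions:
 f(c) = C1 - c^4 - 5*c^2/14 + 3*c


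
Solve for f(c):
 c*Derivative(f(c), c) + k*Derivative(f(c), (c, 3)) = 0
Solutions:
 f(c) = C1 + Integral(C2*airyai(c*(-1/k)^(1/3)) + C3*airybi(c*(-1/k)^(1/3)), c)


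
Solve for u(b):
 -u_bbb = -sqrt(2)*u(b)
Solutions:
 u(b) = C3*exp(2^(1/6)*b) + (C1*sin(2^(1/6)*sqrt(3)*b/2) + C2*cos(2^(1/6)*sqrt(3)*b/2))*exp(-2^(1/6)*b/2)


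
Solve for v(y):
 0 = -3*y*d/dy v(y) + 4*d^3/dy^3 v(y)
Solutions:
 v(y) = C1 + Integral(C2*airyai(6^(1/3)*y/2) + C3*airybi(6^(1/3)*y/2), y)


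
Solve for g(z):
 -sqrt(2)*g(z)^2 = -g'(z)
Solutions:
 g(z) = -1/(C1 + sqrt(2)*z)


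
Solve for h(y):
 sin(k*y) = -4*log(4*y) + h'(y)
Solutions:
 h(y) = C1 + 4*y*log(y) - 4*y + 8*y*log(2) + Piecewise((-cos(k*y)/k, Ne(k, 0)), (0, True))


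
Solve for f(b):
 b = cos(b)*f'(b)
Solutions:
 f(b) = C1 + Integral(b/cos(b), b)


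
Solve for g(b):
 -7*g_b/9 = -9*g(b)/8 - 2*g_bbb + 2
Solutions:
 g(b) = C1*exp(6^(1/3)*b*(28*6^(1/3)/(sqrt(4651257) + 2187)^(1/3) + (sqrt(4651257) + 2187)^(1/3))/72)*sin(2^(1/3)*3^(1/6)*b*(-3^(2/3)*(sqrt(4651257) + 2187)^(1/3) + 84*2^(1/3)/(sqrt(4651257) + 2187)^(1/3))/72) + C2*exp(6^(1/3)*b*(28*6^(1/3)/(sqrt(4651257) + 2187)^(1/3) + (sqrt(4651257) + 2187)^(1/3))/72)*cos(2^(1/3)*3^(1/6)*b*(-3^(2/3)*(sqrt(4651257) + 2187)^(1/3) + 84*2^(1/3)/(sqrt(4651257) + 2187)^(1/3))/72) + C3*exp(-6^(1/3)*b*(28*6^(1/3)/(sqrt(4651257) + 2187)^(1/3) + (sqrt(4651257) + 2187)^(1/3))/36) + 16/9


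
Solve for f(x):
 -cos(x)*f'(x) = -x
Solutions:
 f(x) = C1 + Integral(x/cos(x), x)


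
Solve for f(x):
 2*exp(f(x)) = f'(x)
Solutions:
 f(x) = log(-1/(C1 + 2*x))


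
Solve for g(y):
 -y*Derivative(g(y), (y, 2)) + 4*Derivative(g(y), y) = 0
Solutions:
 g(y) = C1 + C2*y^5


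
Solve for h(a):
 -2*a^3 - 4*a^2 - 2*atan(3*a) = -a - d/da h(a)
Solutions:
 h(a) = C1 + a^4/2 + 4*a^3/3 - a^2/2 + 2*a*atan(3*a) - log(9*a^2 + 1)/3


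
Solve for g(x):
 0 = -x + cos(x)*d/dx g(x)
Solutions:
 g(x) = C1 + Integral(x/cos(x), x)


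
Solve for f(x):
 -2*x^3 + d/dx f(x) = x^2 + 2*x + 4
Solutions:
 f(x) = C1 + x^4/2 + x^3/3 + x^2 + 4*x


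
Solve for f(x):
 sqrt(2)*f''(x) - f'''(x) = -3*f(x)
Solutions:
 f(x) = C1*exp(x*(-2^(2/3)*(4*sqrt(2) + 81 + sqrt(-32 + (4*sqrt(2) + 81)^2))^(1/3) - 4*2^(1/3)/(4*sqrt(2) + 81 + sqrt(-32 + (4*sqrt(2) + 81)^2))^(1/3) + 4*sqrt(2))/12)*sin(2^(1/3)*sqrt(3)*x*(-2^(1/3)*(4*sqrt(2) + 81 + sqrt(-32 + 729*(-3 - 4*sqrt(2)/27)^2))^(1/3) + 4/(4*sqrt(2) + 81 + sqrt(-32 + 729*(-3 - 4*sqrt(2)/27)^2))^(1/3))/12) + C2*exp(x*(-2^(2/3)*(4*sqrt(2) + 81 + sqrt(-32 + (4*sqrt(2) + 81)^2))^(1/3) - 4*2^(1/3)/(4*sqrt(2) + 81 + sqrt(-32 + (4*sqrt(2) + 81)^2))^(1/3) + 4*sqrt(2))/12)*cos(2^(1/3)*sqrt(3)*x*(-2^(1/3)*(4*sqrt(2) + 81 + sqrt(-32 + 729*(-3 - 4*sqrt(2)/27)^2))^(1/3) + 4/(4*sqrt(2) + 81 + sqrt(-32 + 729*(-3 - 4*sqrt(2)/27)^2))^(1/3))/12) + C3*exp(x*(4*2^(1/3)/(4*sqrt(2) + 81 + sqrt(-32 + (4*sqrt(2) + 81)^2))^(1/3) + 2*sqrt(2) + 2^(2/3)*(4*sqrt(2) + 81 + sqrt(-32 + (4*sqrt(2) + 81)^2))^(1/3))/6)


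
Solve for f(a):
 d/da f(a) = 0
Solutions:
 f(a) = C1


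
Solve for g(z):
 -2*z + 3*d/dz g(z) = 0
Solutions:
 g(z) = C1 + z^2/3


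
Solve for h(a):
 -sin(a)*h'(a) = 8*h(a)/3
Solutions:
 h(a) = C1*(cos(a) + 1)^(4/3)/(cos(a) - 1)^(4/3)


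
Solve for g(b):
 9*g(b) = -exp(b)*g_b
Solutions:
 g(b) = C1*exp(9*exp(-b))


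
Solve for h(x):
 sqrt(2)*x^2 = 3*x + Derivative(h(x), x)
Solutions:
 h(x) = C1 + sqrt(2)*x^3/3 - 3*x^2/2


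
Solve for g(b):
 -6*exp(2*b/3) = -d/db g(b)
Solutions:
 g(b) = C1 + 9*exp(2*b/3)


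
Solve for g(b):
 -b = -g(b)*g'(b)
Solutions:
 g(b) = -sqrt(C1 + b^2)
 g(b) = sqrt(C1 + b^2)


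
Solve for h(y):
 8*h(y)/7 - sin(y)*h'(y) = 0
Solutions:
 h(y) = C1*(cos(y) - 1)^(4/7)/(cos(y) + 1)^(4/7)


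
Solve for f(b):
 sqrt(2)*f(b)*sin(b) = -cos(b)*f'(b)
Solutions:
 f(b) = C1*cos(b)^(sqrt(2))


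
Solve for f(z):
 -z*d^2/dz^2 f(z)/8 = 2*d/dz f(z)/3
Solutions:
 f(z) = C1 + C2/z^(13/3)


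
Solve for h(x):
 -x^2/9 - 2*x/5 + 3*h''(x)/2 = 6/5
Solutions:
 h(x) = C1 + C2*x + x^4/162 + 2*x^3/45 + 2*x^2/5


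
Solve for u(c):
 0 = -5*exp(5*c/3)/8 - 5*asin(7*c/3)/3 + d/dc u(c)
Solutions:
 u(c) = C1 + 5*c*asin(7*c/3)/3 + 5*sqrt(9 - 49*c^2)/21 + 3*exp(5*c/3)/8


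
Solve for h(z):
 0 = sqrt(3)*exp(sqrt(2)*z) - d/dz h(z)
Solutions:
 h(z) = C1 + sqrt(6)*exp(sqrt(2)*z)/2


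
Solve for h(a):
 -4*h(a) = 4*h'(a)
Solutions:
 h(a) = C1*exp(-a)


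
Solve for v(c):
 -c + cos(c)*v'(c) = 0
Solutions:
 v(c) = C1 + Integral(c/cos(c), c)


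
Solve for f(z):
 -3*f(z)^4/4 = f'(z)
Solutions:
 f(z) = 2^(2/3)*(1/(C1 + 9*z))^(1/3)
 f(z) = (-6^(2/3) - 3*2^(2/3)*3^(1/6)*I)*(1/(C1 + 3*z))^(1/3)/6
 f(z) = (-6^(2/3) + 3*2^(2/3)*3^(1/6)*I)*(1/(C1 + 3*z))^(1/3)/6


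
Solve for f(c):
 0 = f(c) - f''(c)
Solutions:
 f(c) = C1*exp(-c) + C2*exp(c)


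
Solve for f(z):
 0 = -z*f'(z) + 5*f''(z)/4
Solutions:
 f(z) = C1 + C2*erfi(sqrt(10)*z/5)


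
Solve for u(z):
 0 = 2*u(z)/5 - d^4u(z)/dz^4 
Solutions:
 u(z) = C1*exp(-2^(1/4)*5^(3/4)*z/5) + C2*exp(2^(1/4)*5^(3/4)*z/5) + C3*sin(2^(1/4)*5^(3/4)*z/5) + C4*cos(2^(1/4)*5^(3/4)*z/5)


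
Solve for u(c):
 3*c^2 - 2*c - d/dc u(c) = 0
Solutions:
 u(c) = C1 + c^3 - c^2


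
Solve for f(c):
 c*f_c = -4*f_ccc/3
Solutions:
 f(c) = C1 + Integral(C2*airyai(-6^(1/3)*c/2) + C3*airybi(-6^(1/3)*c/2), c)


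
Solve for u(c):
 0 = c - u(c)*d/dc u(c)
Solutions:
 u(c) = -sqrt(C1 + c^2)
 u(c) = sqrt(C1 + c^2)


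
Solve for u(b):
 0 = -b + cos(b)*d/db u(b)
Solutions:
 u(b) = C1 + Integral(b/cos(b), b)


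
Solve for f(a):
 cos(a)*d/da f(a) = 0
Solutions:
 f(a) = C1


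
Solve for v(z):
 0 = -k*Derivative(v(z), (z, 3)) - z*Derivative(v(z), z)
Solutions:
 v(z) = C1 + Integral(C2*airyai(z*(-1/k)^(1/3)) + C3*airybi(z*(-1/k)^(1/3)), z)


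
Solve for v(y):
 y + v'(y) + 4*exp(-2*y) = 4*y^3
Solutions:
 v(y) = C1 + y^4 - y^2/2 + 2*exp(-2*y)


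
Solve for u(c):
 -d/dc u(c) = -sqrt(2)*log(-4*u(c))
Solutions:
 -sqrt(2)*Integral(1/(log(-_y) + 2*log(2)), (_y, u(c)))/2 = C1 - c


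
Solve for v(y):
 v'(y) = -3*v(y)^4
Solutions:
 v(y) = (-3^(2/3) - 3*3^(1/6)*I)*(1/(C1 + 3*y))^(1/3)/6
 v(y) = (-3^(2/3) + 3*3^(1/6)*I)*(1/(C1 + 3*y))^(1/3)/6
 v(y) = (1/(C1 + 9*y))^(1/3)


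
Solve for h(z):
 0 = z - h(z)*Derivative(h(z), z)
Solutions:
 h(z) = -sqrt(C1 + z^2)
 h(z) = sqrt(C1 + z^2)


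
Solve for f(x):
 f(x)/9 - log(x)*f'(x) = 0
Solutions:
 f(x) = C1*exp(li(x)/9)


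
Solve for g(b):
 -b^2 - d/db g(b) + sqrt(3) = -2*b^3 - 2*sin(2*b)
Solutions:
 g(b) = C1 + b^4/2 - b^3/3 + sqrt(3)*b - cos(2*b)


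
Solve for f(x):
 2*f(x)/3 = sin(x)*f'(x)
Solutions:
 f(x) = C1*(cos(x) - 1)^(1/3)/(cos(x) + 1)^(1/3)


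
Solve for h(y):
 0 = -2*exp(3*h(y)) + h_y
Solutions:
 h(y) = log(-1/(C1 + 6*y))/3
 h(y) = log((-1/(C1 + 2*y))^(1/3)*(-3^(2/3) - 3*3^(1/6)*I)/6)
 h(y) = log((-1/(C1 + 2*y))^(1/3)*(-3^(2/3) + 3*3^(1/6)*I)/6)


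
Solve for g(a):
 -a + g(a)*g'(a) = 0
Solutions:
 g(a) = -sqrt(C1 + a^2)
 g(a) = sqrt(C1 + a^2)


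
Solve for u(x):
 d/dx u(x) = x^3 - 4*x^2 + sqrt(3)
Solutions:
 u(x) = C1 + x^4/4 - 4*x^3/3 + sqrt(3)*x


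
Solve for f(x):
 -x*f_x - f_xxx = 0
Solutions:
 f(x) = C1 + Integral(C2*airyai(-x) + C3*airybi(-x), x)


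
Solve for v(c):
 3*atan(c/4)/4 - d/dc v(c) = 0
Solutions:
 v(c) = C1 + 3*c*atan(c/4)/4 - 3*log(c^2 + 16)/2


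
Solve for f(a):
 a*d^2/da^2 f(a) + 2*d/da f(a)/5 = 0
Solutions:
 f(a) = C1 + C2*a^(3/5)


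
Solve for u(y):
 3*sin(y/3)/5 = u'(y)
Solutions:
 u(y) = C1 - 9*cos(y/3)/5


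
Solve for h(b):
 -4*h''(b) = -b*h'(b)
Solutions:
 h(b) = C1 + C2*erfi(sqrt(2)*b/4)


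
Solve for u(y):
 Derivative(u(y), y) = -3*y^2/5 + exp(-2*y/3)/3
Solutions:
 u(y) = C1 - y^3/5 - exp(-2*y/3)/2


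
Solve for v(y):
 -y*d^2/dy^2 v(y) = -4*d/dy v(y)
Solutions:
 v(y) = C1 + C2*y^5


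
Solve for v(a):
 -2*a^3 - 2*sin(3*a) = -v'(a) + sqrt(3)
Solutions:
 v(a) = C1 + a^4/2 + sqrt(3)*a - 2*cos(3*a)/3


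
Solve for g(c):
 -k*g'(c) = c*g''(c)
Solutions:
 g(c) = C1 + c^(1 - re(k))*(C2*sin(log(c)*Abs(im(k))) + C3*cos(log(c)*im(k)))


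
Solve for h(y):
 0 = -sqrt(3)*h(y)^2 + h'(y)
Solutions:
 h(y) = -1/(C1 + sqrt(3)*y)


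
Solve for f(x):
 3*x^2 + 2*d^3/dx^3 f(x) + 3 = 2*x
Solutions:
 f(x) = C1 + C2*x + C3*x^2 - x^5/40 + x^4/24 - x^3/4


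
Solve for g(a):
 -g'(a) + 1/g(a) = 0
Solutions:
 g(a) = -sqrt(C1 + 2*a)
 g(a) = sqrt(C1 + 2*a)


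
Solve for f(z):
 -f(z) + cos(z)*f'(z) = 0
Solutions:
 f(z) = C1*sqrt(sin(z) + 1)/sqrt(sin(z) - 1)


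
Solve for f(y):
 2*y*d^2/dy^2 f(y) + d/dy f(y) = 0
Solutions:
 f(y) = C1 + C2*sqrt(y)


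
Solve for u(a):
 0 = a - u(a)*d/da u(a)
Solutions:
 u(a) = -sqrt(C1 + a^2)
 u(a) = sqrt(C1 + a^2)


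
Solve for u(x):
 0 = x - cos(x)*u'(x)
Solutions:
 u(x) = C1 + Integral(x/cos(x), x)


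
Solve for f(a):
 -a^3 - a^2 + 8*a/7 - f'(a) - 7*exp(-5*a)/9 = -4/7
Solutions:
 f(a) = C1 - a^4/4 - a^3/3 + 4*a^2/7 + 4*a/7 + 7*exp(-5*a)/45


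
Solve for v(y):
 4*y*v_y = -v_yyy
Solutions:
 v(y) = C1 + Integral(C2*airyai(-2^(2/3)*y) + C3*airybi(-2^(2/3)*y), y)
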